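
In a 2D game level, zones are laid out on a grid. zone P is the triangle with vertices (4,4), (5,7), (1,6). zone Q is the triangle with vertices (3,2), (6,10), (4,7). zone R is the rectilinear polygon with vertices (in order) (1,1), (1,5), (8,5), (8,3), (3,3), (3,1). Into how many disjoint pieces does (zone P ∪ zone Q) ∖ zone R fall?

(zone P ∪ zone Q) ∖ zone R splits into 2 disjoint pieces (area 6.0253, area 0.0875).

2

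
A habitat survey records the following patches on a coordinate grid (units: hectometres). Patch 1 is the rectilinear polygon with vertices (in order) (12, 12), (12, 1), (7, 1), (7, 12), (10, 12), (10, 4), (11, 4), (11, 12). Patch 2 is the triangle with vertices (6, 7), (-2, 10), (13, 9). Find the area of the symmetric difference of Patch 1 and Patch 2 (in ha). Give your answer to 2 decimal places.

54.93

|Patch 1| = 47, |Patch 2| = 18.5, |Patch 1∩Patch 2| = 5.2857.
|Patch 1 △ Patch 2| = |Patch 1| + |Patch 2| − 2·|Patch 1∩Patch 2| = 47 + 18.5 − 10.5714 = 54.93.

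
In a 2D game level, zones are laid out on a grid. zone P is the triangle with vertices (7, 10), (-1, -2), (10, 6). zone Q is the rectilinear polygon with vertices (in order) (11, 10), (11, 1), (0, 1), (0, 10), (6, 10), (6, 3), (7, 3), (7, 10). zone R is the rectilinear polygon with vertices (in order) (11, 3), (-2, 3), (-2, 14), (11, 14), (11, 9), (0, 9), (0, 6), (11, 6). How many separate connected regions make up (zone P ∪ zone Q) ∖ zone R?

2

(zone P ∪ zone Q) ∖ zone R splits into 2 disjoint pieces (area 32.9167, area 25.1875).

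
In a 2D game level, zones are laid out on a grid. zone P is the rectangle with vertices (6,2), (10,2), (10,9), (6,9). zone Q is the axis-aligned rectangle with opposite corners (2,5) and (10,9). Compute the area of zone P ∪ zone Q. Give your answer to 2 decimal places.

By inclusion–exclusion:
Individual areas: |zone P| = 28, |zone Q| = 32.
|zone P∩zone Q|: x∈[6,10], y∈[5,9] → 4·4 = 16.
|zone P ∪ zone Q| = 60 − 16 = 44.00.

44.00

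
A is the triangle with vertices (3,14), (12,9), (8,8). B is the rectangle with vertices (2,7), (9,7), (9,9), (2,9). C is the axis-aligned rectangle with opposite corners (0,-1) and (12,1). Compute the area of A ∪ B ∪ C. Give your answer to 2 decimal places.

By inclusion–exclusion:
Individual areas: |A| = 14.5, |B| = 14, |C| = 24.
|A∩B| = 1.2917.
|A∩C| = 0.
|B∩C| = 0 (no overlap).
|A∩B∩C| = 0.
|A ∪ B ∪ C| = 52.5 − 1.2917 + 0 = 51.21.

51.21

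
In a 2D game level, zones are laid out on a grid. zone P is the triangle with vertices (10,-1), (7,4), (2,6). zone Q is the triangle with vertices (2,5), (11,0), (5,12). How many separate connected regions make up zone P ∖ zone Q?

zone P ∖ zone Q splits into 2 disjoint pieces (area 2.6986, area 0.0271).

2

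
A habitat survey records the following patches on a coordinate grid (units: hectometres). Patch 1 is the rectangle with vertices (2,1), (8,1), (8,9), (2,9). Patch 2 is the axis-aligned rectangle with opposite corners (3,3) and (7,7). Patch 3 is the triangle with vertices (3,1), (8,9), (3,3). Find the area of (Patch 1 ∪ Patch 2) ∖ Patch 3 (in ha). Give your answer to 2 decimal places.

43.00

|Patch 1 ∪ Patch 2| = 48.
|(Patch 1 ∪ Patch 2) ∩ Patch 3| = 5.
|(Patch 1 ∪ Patch 2) ∖ Patch 3| = 48 − 5 = 43.00.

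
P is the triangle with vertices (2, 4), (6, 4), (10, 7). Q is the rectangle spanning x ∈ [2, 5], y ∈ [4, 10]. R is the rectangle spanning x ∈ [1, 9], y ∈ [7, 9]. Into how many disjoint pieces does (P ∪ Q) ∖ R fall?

(P ∪ Q) ∖ R splits into 2 disjoint pieces (area 13.3125, area 3).

2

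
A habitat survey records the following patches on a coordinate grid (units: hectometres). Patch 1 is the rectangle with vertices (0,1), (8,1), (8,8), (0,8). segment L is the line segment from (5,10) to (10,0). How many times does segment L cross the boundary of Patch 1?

The segment meets the boundary at (8,4), (6,8).

2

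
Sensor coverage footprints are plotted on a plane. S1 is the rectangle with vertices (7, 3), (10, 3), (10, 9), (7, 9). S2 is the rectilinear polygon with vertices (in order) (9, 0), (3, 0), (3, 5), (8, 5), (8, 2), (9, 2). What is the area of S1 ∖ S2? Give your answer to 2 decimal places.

|S1| = 18, |S1∩S2| = 2.
|S1 ∖ S2| = |S1| − |S1∩S2| = 18 − 2 = 16.00.

16.00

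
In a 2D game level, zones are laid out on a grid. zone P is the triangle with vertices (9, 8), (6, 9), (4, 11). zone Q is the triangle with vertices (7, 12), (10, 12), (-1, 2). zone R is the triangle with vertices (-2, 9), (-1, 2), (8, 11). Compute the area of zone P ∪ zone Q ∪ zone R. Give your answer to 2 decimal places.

By inclusion–exclusion:
Individual areas: |zone P| = 2, |zone Q| = 15, |zone R| = 36.
|zone P∩zone Q| = 0.9572.
|zone P∩zone R| = 0.8667.
|zone Q∩zone R| = 7.7143.
|zone P∩zone Q∩zone R| = 0.6366.
|zone P ∪ zone Q ∪ zone R| = 53 − 9.5382 + 0.6366 = 44.10.

44.10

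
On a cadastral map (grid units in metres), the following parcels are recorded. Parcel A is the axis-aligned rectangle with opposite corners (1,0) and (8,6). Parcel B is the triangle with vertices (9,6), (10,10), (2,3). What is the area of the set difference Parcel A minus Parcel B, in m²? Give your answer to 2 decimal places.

|Parcel A| = 42, |Parcel A∩Parcel B| = 5.1429.
|Parcel A ∖ Parcel B| = |Parcel A| − |Parcel A∩Parcel B| = 42 − 5.1429 = 36.86.

36.86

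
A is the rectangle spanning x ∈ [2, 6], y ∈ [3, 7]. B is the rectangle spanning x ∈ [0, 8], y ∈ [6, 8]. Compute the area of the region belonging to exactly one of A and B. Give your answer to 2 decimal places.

24.00

|A∩B|: x∈[2,6], y∈[6,7] → 4·1 = 4.
|A △ B| = |A| + |B| − 2·|A∩B| = 16 + 16 − 8 = 24.00.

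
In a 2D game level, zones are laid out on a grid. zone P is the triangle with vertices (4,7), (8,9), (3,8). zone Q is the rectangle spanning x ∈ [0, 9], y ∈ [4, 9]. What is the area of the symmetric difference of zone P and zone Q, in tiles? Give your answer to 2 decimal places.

42.00

|zone P| = 3, |zone Q| = 45, |zone P∩zone Q| = 3.
|zone P △ zone Q| = |zone P| + |zone Q| − 2·|zone P∩zone Q| = 3 + 45 − 6 = 42.00.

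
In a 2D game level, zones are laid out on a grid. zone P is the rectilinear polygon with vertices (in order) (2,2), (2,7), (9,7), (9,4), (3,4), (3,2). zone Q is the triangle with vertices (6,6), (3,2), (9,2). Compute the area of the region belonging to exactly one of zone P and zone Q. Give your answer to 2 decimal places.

29.00

|zone P| = 23, |zone Q| = 12, |zone P∩zone Q| = 3.
|zone P △ zone Q| = |zone P| + |zone Q| − 2·|zone P∩zone Q| = 23 + 12 − 6 = 29.00.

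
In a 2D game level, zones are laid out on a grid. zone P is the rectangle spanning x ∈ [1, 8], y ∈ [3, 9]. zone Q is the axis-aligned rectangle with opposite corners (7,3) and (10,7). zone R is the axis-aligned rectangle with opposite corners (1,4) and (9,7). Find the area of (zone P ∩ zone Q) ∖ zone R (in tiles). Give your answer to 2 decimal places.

1.00

|zone P ∩ zone Q| = 4.
|(zone P ∩ zone Q) ∩ zone R| = 3.
|(zone P ∩ zone Q) ∖ zone R| = 4 − 3 = 1.00.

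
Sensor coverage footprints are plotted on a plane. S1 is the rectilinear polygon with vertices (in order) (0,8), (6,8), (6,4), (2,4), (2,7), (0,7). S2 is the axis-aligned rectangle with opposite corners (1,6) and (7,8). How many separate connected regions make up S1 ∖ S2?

2

S1 ∖ S2 splits into 2 disjoint pieces (area 1, area 8).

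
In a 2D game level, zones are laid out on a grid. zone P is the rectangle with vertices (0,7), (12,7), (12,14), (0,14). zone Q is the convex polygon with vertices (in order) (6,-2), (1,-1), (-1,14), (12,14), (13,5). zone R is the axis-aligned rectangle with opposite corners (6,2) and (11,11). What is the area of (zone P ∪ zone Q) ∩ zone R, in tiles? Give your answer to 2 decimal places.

The region (zone P ∪ zone Q) ∩ zone R is the polygon with vertices (10,2), (6,2), (6,11), (11,11), (11,3).
By the shoelace formula its area is 44.50.

44.50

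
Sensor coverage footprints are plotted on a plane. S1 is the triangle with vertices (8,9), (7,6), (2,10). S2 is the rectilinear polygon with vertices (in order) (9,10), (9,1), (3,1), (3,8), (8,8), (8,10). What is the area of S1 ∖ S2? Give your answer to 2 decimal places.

6.33

|S1| = 9.5, |S1∩S2| = 3.1667.
|S1 ∖ S2| = |S1| − |S1∩S2| = 9.5 − 3.1667 = 6.33.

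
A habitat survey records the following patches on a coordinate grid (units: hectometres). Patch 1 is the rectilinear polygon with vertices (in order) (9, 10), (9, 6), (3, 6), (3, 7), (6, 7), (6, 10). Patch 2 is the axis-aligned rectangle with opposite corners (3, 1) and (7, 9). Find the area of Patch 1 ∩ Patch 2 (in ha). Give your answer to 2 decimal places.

6.00

The intersection is the polygon with vertices (3,6), (3,7), (6,7), (6,9), (7,9), (7,6).
By the shoelace formula its area is 6.00.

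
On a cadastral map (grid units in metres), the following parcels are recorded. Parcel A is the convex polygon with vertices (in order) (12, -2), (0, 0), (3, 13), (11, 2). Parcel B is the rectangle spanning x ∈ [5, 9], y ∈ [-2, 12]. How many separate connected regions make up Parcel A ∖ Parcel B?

Parcel A ∖ Parcel B splits into 2 disjoint pieces (area 12, area 44.8333).

2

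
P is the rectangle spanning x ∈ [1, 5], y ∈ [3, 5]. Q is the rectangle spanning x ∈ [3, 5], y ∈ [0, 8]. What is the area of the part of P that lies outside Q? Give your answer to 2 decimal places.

4.00

|P∩Q|: x∈[3,5], y∈[3,5] → 2·2 = 4.
|P| = 8.
|P ∖ Q| = |P| − |P∩Q| = 8 − 4 = 4.00.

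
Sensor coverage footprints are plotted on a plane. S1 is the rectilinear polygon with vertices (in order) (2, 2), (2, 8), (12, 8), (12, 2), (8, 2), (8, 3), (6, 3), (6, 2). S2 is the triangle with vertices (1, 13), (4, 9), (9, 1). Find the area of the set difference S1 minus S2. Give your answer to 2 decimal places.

|S1| = 58, |S1∩S2| = 0.9667.
|S1 ∖ S2| = |S1| − |S1∩S2| = 58 − 0.9667 = 57.03.

57.03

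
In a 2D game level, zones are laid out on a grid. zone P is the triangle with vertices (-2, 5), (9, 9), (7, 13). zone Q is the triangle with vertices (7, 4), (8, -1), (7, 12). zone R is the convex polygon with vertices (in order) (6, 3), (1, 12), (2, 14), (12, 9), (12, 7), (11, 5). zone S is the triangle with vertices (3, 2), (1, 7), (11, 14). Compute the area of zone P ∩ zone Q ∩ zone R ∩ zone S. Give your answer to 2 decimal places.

0.50

The intersection is the polygon with vertices (7.276,8.414), (7.24,8.36), (7,8.273), (7,11.2), (7.058,11.241).
By the shoelace formula its area is 0.50.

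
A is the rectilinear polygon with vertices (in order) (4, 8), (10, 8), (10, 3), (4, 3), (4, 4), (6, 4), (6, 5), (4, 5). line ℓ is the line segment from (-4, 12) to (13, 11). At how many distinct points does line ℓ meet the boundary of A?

0

The segment lies entirely outside A and never meets its boundary.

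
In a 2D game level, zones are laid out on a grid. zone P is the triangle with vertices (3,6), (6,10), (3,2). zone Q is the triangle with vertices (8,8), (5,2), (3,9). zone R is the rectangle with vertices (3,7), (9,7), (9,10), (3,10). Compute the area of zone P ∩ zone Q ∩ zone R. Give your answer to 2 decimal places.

1.30

The intersection is the polygon with vertices (5.442,8.512), (4.875,7), (3.75,7), (4.957,8.609).
By the shoelace formula its area is 1.30.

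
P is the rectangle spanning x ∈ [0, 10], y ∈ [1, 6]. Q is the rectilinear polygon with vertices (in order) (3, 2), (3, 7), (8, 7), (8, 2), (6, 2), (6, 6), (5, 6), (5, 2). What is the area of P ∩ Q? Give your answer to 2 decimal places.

16.00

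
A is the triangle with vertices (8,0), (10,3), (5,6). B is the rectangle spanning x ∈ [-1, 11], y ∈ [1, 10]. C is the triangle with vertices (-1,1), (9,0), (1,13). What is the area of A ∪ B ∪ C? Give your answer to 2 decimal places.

116.25

By inclusion–exclusion:
Individual areas: |A| = 10.5, |B| = 108, |C| = 61.
|A∩B| = 9.9167.
|A∩C| = 3.4823.
|B∩C| = 52.7885.
|A∩B∩C| = 2.9357.
|A ∪ B ∪ C| = 179.5 − 66.1874 + 2.9357 = 116.25.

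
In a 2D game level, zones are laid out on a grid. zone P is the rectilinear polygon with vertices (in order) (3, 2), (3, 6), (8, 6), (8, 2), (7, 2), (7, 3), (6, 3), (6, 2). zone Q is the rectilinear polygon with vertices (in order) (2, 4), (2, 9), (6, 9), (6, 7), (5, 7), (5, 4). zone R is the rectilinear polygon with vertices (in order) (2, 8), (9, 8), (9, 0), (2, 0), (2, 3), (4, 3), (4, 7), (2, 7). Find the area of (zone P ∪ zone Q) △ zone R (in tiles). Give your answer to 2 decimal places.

38.00

|zone P ∪ zone Q| = 32.
|(zone P ∪ zone Q) ∩ zone R| = 21.
|(zone P ∪ zone Q) △ zone R| = 32 + 48 − 42 = 38.00.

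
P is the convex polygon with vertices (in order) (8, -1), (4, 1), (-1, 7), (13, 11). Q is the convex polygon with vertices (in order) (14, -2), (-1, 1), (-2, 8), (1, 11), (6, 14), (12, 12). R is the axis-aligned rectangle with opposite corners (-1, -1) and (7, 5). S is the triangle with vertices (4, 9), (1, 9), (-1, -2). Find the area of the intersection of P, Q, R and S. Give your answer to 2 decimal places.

The intersection is the polygon with vertices (2.182,5), (1.647,3.824), (0.667,5).
By the shoelace formula its area is 0.89.

0.89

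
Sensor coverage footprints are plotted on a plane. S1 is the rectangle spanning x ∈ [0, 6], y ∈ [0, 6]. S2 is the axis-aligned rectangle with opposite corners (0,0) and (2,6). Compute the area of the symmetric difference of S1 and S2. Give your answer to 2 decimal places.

|S1∩S2|: x∈[0,2], y∈[0,6] → 2·6 = 12.
|S1 △ S2| = |S1| + |S2| − 2·|S1∩S2| = 36 + 12 − 24 = 24.00.

24.00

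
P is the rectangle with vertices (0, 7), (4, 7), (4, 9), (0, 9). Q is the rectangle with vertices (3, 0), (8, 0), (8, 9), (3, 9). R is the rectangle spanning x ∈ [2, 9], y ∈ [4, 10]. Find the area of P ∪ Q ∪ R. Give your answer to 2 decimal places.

By inclusion–exclusion:
Individual areas: |P| = 8, |Q| = 45, |R| = 42.
|P∩Q|: x∈[3,4], y∈[7,9] → 1·2 = 2.
|P∩R|: x∈[2,4], y∈[7,9] → 2·2 = 4.
|Q∩R|: x∈[3,8], y∈[4,9] → 5·5 = 25.
|P∩Q∩R| = 2.
|P ∪ Q ∪ R| = 95 − 31 + 2 = 66.00.

66.00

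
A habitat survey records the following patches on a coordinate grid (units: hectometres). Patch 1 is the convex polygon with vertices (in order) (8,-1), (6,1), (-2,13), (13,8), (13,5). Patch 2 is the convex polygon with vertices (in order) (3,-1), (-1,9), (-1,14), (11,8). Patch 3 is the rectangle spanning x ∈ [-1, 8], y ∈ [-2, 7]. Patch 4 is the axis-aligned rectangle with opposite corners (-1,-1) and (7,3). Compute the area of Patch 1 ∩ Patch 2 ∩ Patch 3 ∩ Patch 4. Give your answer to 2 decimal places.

1.15

The intersection is the polygon with vertices (4.667,3), (6.556,3), (5.476,1.786).
By the shoelace formula its area is 1.15.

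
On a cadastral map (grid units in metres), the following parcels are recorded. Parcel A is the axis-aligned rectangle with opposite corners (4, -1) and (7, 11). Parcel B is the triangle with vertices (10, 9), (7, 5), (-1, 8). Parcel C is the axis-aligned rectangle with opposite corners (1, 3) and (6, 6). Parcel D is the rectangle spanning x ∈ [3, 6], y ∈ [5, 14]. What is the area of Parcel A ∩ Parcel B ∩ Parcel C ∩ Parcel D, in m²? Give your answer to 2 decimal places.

The intersection is the polygon with vertices (6,6), (6,5.375), (4.333,6).
By the shoelace formula its area is 0.52.

0.52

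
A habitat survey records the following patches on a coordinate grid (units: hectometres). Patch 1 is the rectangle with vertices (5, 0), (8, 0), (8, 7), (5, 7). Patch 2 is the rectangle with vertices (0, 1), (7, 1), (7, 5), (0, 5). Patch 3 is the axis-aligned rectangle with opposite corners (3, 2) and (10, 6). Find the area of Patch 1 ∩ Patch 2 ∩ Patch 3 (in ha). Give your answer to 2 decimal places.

The intersection is the polygon with vertices (7,5), (7,2), (5,2), (5,5).
By the shoelace formula its area is 6.00.

6.00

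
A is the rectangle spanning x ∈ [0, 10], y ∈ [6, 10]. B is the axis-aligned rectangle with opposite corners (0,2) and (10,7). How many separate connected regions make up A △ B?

A △ B splits into 2 disjoint pieces (area 30, area 40).

2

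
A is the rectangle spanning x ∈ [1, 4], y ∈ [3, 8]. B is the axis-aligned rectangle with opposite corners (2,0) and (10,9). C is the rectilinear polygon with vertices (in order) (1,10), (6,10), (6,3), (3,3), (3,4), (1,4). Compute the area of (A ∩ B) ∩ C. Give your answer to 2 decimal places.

9.00

The region (A ∩ B) ∩ C is the polygon with vertices (4,3), (3,3), (3,4), (2,4), (2,8), (4,8).
By the shoelace formula its area is 9.00.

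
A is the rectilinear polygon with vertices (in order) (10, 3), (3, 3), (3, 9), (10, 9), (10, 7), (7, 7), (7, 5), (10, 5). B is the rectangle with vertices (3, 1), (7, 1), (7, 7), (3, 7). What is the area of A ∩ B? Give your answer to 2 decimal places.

The intersection is the polygon with vertices (3,3), (3,7), (7,7), (7,5), (7,3).
By the shoelace formula its area is 16.00.

16.00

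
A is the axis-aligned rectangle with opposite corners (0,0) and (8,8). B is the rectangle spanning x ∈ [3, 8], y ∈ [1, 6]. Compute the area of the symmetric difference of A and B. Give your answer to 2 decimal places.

39.00

|A∩B|: x∈[3,8], y∈[1,6] → 5·5 = 25.
|A △ B| = |A| + |B| − 2·|A∩B| = 64 + 25 − 50 = 39.00.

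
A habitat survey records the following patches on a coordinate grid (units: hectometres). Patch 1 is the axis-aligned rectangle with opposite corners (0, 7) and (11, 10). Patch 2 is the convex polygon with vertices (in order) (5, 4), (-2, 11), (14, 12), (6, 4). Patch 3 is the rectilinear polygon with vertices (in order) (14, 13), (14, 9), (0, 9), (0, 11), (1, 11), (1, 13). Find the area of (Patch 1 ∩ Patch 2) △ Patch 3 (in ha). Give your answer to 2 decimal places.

|Patch 1 ∩ Patch 2| = 29.
|(Patch 1 ∩ Patch 2) ∩ Patch 3| = 11.
|(Patch 1 ∩ Patch 2) △ Patch 3| = 29 + 54 − 22 = 61.00.

61.00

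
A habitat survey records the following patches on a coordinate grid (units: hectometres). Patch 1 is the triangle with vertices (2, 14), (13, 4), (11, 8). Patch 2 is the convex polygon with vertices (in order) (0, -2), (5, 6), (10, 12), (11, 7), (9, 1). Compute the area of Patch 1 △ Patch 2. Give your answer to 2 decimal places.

62.24

|Patch 1| = 12, |Patch 2| = 61, |Patch 1∩Patch 2| = 5.3813.
|Patch 1 △ Patch 2| = |Patch 1| + |Patch 2| − 2·|Patch 1∩Patch 2| = 12 + 61 − 10.7626 = 62.24.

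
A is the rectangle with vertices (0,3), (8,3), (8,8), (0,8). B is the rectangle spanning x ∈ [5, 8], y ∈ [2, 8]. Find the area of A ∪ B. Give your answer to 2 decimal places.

By inclusion–exclusion:
Individual areas: |A| = 40, |B| = 18.
|A∩B|: x∈[5,8], y∈[3,8] → 3·5 = 15.
|A ∪ B| = 58 − 15 = 43.00.

43.00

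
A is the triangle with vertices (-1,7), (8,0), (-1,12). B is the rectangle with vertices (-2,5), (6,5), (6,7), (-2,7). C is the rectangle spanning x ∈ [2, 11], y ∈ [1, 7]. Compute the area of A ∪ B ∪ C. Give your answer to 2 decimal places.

By inclusion–exclusion:
Individual areas: |A| = 22.5, |B| = 16, |C| = 54.
|A∩B| = 6.4286.
|A∩C| = 9.3571.
|B∩C|: x∈[2,6], y∈[5,7] → 4·2 = 8.
|A∩B∩C| = 3.
|A ∪ B ∪ C| = 92.5 − 23.7857 + 3 = 71.71.

71.71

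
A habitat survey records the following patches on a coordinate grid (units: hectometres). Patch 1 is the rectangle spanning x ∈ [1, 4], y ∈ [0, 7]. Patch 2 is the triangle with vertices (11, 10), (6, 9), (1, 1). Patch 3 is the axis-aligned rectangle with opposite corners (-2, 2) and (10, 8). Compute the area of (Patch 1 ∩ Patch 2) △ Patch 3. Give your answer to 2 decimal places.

69.34

|Patch 1 ∩ Patch 2| = 3.15.
|(Patch 1 ∩ Patch 2) ∩ Patch 3| = 2.9069.
|(Patch 1 ∩ Patch 2) △ Patch 3| = 3.15 + 72 − 5.8139 = 69.34.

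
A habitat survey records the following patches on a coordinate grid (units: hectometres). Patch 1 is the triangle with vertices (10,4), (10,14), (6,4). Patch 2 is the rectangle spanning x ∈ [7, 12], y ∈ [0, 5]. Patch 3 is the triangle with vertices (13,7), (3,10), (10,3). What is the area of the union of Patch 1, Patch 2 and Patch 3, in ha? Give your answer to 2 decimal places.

54.36

By inclusion–exclusion:
Individual areas: |Patch 1| = 20, |Patch 2| = 25, |Patch 3| = 24.5.
|Patch 1∩Patch 2| = 3.
|Patch 1∩Patch 3| = 10.1411.
|Patch 2∩Patch 3| = 3.5.
|Patch 1∩Patch 2∩Patch 3| = 1.5.
|Patch 1 ∪ Patch 2 ∪ Patch 3| = 69.5 − 16.6411 + 1.5 = 54.36.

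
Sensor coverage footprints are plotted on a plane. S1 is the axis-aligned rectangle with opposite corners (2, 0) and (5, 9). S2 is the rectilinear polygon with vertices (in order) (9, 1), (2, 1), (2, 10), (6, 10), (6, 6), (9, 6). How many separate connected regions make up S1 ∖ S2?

S1 ∖ S2 is a single connected region.

1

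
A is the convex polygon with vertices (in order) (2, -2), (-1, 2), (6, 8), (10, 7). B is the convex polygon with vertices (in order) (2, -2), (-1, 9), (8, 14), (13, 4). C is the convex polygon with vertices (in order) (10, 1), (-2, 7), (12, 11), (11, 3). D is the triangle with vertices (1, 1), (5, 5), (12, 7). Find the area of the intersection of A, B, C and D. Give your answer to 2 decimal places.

The intersection is the polygon with vertices (8.118,4.882), (5.304,3.348), (4,4), (5,5), (9.319,6.234).
By the shoelace formula its area is 5.71.

5.71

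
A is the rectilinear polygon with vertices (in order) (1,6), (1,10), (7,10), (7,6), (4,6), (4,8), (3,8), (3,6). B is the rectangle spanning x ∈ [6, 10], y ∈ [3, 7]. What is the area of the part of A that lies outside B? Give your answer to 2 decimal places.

21.00

|A| = 22, |A∩B| = 1.
|A ∖ B| = |A| − |A∩B| = 22 − 1 = 21.00.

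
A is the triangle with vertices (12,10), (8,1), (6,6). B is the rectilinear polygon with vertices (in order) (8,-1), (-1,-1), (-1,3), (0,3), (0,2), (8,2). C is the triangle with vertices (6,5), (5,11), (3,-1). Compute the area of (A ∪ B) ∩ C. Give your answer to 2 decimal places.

1.50

The region (A ∪ B) ∩ C is the polygon with vertices (4.5,2), (3,-1), (3.5,2).
By the shoelace formula its area is 1.50.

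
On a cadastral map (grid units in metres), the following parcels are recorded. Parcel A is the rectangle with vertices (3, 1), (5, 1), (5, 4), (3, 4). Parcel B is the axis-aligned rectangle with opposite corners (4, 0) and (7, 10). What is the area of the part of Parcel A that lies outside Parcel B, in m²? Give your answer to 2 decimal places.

|Parcel A∩Parcel B|: x∈[4,5], y∈[1,4] → 1·3 = 3.
|Parcel A| = 6.
|Parcel A ∖ Parcel B| = |Parcel A| − |Parcel A∩Parcel B| = 6 − 3 = 3.00.

3.00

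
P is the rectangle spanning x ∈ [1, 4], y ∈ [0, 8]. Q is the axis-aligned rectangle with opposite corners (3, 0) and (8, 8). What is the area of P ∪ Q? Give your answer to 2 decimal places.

By inclusion–exclusion:
Individual areas: |P| = 24, |Q| = 40.
|P∩Q|: x∈[3,4], y∈[0,8] → 1·8 = 8.
|P ∪ Q| = 64 − 8 = 56.00.

56.00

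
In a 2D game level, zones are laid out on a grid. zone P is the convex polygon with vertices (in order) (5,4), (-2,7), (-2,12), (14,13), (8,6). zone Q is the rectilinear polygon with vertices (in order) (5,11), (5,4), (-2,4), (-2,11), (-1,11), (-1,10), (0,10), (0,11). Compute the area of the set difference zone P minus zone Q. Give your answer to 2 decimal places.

52.00

|zone P| = 89.5, |zone P∩zone Q| = 37.5.
|zone P ∖ zone Q| = |zone P| − |zone P∩zone Q| = 89.5 − 37.5 = 52.00.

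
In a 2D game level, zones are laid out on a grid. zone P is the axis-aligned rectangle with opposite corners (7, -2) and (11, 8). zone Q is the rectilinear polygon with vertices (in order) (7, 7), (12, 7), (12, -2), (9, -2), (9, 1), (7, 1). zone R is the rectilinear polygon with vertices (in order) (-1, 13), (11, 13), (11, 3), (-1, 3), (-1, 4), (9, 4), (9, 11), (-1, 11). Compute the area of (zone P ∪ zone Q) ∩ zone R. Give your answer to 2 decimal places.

The region (zone P ∪ zone Q) ∩ zone R is the polygon with vertices (11,8), (11,7), (11,3), (7,3), (7,4), (9,4), (9,8).
By the shoelace formula its area is 12.00.

12.00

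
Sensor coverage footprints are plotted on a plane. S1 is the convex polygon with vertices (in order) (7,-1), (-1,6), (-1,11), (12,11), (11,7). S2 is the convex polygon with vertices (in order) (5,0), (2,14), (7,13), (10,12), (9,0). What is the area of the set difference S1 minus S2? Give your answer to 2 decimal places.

43.09

|S1| = 102, |S1∩S2| = 58.9103.
|S1 ∖ S2| = |S1| − |S1∩S2| = 102 − 58.9103 = 43.09.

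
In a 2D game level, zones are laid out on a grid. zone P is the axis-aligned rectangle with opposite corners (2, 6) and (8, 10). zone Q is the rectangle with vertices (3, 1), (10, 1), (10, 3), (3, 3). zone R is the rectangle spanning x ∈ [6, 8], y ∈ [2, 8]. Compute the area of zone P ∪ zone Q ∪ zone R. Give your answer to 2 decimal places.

By inclusion–exclusion:
Individual areas: |zone P| = 24, |zone Q| = 14, |zone R| = 12.
|zone P∩zone Q| = 0 (no overlap).
|zone P∩zone R|: x∈[6,8], y∈[6,8] → 2·2 = 4.
|zone Q∩zone R|: x∈[6,8], y∈[2,3] → 2·1 = 2.
|zone P∩zone Q∩zone R| = 0.
|zone P ∪ zone Q ∪ zone R| = 50 − 6 + 0 = 44.00.

44.00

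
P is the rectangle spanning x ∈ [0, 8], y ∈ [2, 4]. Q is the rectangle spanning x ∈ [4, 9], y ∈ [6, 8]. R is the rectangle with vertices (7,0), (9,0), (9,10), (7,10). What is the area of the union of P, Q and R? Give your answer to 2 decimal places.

By inclusion–exclusion:
Individual areas: |P| = 16, |Q| = 10, |R| = 20.
|P∩Q| = 0 (no overlap).
|P∩R|: x∈[7,8], y∈[2,4] → 1·2 = 2.
|Q∩R|: x∈[7,9], y∈[6,8] → 2·2 = 4.
|P∩Q∩R| = 0.
|P ∪ Q ∪ R| = 46 − 6 + 0 = 40.00.

40.00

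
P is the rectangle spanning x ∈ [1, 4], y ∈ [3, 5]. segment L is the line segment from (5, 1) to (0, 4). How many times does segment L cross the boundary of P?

2

The segment meets the boundary at (1,3.4), (1.667,3).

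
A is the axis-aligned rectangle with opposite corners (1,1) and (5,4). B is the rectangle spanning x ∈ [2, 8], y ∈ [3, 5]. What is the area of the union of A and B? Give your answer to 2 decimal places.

By inclusion–exclusion:
Individual areas: |A| = 12, |B| = 12.
|A∩B|: x∈[2,5], y∈[3,4] → 3·1 = 3.
|A ∪ B| = 24 − 3 = 21.00.

21.00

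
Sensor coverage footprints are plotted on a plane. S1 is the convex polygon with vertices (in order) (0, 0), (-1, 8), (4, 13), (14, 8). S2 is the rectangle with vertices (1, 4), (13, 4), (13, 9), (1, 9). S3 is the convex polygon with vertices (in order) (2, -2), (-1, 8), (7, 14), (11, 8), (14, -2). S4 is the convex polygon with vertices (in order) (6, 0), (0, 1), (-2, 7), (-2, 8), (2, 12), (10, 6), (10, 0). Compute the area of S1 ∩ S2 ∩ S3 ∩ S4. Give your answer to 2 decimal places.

The intersection is the polygon with vertices (1,4), (1,9), (6,9), (10,6), (10,5.714), (7,4).
By the shoelace formula its area is 36.43.

36.43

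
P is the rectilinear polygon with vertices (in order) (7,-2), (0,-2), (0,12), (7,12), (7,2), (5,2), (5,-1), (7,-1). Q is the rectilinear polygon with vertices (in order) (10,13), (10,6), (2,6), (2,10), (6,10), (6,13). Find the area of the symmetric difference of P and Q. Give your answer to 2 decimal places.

92.00

|P| = 92, |Q| = 44, |P∩Q| = 22.
|P △ Q| = |P| + |Q| − 2·|P∩Q| = 92 + 44 − 44 = 92.00.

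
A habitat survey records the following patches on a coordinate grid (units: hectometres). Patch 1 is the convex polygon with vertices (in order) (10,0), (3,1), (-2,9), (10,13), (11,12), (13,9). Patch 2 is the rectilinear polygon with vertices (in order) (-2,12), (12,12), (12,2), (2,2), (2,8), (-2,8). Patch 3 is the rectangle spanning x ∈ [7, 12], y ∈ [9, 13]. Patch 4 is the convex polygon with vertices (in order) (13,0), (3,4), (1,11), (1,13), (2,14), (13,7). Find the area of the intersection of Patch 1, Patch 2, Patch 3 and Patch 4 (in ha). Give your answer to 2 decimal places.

2.60

The intersection is the polygon with vertices (7,9), (7,10.818), (9.857,9).
By the shoelace formula its area is 2.60.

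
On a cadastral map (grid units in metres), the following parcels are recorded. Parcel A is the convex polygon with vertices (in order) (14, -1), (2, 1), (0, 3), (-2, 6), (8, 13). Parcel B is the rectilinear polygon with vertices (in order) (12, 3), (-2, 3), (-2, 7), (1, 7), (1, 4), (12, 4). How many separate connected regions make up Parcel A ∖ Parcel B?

Parcel A ∖ Parcel B splits into 2 disjoint pieces (area 34.6667, area 64.0714).

2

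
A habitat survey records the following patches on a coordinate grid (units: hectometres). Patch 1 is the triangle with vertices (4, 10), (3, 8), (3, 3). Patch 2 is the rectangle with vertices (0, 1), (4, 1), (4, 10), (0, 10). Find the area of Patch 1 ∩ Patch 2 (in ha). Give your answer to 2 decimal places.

2.50

The intersection is the polygon with vertices (3,3), (3,8), (4,10).
By the shoelace formula its area is 2.50.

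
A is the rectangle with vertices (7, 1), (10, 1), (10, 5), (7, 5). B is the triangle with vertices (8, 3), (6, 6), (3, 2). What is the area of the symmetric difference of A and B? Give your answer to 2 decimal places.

|A| = 12, |B| = 8.5, |A∩B| = 0.85.
|A △ B| = |A| + |B| − 2·|A∩B| = 12 + 8.5 − 1.7 = 18.80.

18.80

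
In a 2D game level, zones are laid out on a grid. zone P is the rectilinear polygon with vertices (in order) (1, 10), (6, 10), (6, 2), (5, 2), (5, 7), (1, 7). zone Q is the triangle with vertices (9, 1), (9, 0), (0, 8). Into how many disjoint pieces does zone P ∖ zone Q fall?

zone P ∖ zone Q splits into 3 disjoint pieces (area 18.246, area 1.1111, area 0.0069).

3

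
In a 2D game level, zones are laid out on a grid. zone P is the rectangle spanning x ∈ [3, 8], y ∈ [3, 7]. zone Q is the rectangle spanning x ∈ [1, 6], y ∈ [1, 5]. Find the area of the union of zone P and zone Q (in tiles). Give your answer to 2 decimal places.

By inclusion–exclusion:
Individual areas: |zone P| = 20, |zone Q| = 20.
|zone P∩zone Q|: x∈[3,6], y∈[3,5] → 3·2 = 6.
|zone P ∪ zone Q| = 40 − 6 = 34.00.

34.00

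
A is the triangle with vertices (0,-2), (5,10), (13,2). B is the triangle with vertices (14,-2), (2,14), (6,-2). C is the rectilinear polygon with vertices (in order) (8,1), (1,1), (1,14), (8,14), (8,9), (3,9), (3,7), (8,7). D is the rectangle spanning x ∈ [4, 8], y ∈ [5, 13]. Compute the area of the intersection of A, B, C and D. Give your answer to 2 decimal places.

8.08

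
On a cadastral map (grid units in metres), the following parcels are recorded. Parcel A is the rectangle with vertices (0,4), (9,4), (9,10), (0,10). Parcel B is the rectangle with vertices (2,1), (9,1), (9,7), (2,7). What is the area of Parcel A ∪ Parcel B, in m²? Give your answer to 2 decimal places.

By inclusion–exclusion:
Individual areas: |Parcel A| = 54, |Parcel B| = 42.
|Parcel A∩Parcel B|: x∈[2,9], y∈[4,7] → 7·3 = 21.
|Parcel A ∪ Parcel B| = 96 − 21 = 75.00.

75.00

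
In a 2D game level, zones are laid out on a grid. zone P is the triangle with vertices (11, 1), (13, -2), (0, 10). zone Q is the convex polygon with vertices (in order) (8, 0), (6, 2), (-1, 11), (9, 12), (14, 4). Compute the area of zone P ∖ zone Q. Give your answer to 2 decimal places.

|zone P| = 7.5, |zone P∩zone Q| = 5.2238.
|zone P ∖ zone Q| = |zone P| − |zone P∩zone Q| = 7.5 − 5.2238 = 2.28.

2.28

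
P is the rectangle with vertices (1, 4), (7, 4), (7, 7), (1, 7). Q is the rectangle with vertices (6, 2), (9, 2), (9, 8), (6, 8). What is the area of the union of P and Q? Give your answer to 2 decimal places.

33.00

By inclusion–exclusion:
Individual areas: |P| = 18, |Q| = 18.
|P∩Q|: x∈[6,7], y∈[4,7] → 1·3 = 3.
|P ∪ Q| = 36 − 3 = 33.00.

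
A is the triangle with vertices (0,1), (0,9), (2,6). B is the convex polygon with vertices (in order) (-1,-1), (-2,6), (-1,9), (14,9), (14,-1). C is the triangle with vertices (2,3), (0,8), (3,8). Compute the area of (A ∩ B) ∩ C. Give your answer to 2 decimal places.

The region (A ∩ B) ∩ C is the polygon with vertices (2,6), (1.4,4.5), (0,8), (0.667,8).
By the shoelace formula its area is 2.77.

2.77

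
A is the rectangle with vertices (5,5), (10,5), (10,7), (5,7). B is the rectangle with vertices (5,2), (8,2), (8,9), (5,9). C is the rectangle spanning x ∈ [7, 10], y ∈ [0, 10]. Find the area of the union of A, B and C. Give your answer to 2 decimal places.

44.00

By inclusion–exclusion:
Individual areas: |A| = 10, |B| = 21, |C| = 30.
|A∩B|: x∈[5,8], y∈[5,7] → 3·2 = 6.
|A∩C|: x∈[7,10], y∈[5,7] → 3·2 = 6.
|B∩C|: x∈[7,8], y∈[2,9] → 1·7 = 7.
|A∩B∩C| = 2.
|A ∪ B ∪ C| = 61 − 19 + 2 = 44.00.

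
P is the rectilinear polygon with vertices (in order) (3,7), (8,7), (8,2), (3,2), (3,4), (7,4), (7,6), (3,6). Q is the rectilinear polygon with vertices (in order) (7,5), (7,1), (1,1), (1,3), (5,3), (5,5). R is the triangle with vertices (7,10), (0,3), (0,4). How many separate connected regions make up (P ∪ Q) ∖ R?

(P ∪ Q) ∖ R splits into 2 disjoint pieces (area 26.5, area 0.1071).

2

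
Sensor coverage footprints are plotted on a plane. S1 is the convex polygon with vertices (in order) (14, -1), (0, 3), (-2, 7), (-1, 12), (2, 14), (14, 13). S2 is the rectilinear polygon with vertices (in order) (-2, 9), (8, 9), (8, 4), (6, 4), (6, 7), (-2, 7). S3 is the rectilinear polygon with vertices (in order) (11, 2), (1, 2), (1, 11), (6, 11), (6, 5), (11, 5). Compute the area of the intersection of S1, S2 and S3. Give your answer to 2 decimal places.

12.00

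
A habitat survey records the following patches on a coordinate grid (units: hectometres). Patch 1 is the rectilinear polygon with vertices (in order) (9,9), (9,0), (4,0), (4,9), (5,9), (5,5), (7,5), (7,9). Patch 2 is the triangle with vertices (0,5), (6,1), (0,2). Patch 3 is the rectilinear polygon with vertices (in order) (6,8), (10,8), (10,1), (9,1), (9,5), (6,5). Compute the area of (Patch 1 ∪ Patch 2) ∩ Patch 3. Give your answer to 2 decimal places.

6.00

|Patch 1 ∪ Patch 2| = 45.
|(Patch 1 ∪ Patch 2) ∩ Patch 3| = 6.00.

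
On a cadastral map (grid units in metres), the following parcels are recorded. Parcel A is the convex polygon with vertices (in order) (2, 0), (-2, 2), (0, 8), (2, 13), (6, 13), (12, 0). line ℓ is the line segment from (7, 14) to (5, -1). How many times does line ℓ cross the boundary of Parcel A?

2

The segment meets the boundary at (5.133,0), (6.672,11.543).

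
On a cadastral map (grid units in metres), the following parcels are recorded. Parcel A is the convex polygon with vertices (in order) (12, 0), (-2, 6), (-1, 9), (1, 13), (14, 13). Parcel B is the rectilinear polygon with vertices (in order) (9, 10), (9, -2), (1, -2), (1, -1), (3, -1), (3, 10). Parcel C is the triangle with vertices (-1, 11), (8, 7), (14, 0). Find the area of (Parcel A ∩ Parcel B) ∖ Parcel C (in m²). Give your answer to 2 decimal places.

|Parcel A ∩ Parcel B| = 44.5714.
|(Parcel A ∩ Parcel B) ∩ Parcel C| = 11.7722.
|(Parcel A ∩ Parcel B) ∖ Parcel C| = 44.5714 − 11.7722 = 32.80.

32.80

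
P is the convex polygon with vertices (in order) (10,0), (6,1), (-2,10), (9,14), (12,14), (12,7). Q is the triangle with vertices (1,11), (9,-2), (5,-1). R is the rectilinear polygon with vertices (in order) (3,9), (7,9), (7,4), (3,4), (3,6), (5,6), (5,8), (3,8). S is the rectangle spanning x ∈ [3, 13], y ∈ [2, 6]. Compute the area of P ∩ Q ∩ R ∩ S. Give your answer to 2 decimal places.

3.22

The intersection is the polygon with vertices (3,6), (4.077,6), (5.308,4), (3.333,4), (3,5).
By the shoelace formula its area is 3.22.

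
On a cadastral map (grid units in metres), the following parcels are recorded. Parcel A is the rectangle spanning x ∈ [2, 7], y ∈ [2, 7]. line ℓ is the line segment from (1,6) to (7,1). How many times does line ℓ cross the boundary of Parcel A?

The segment meets the boundary at (5.8,2), (2,5.167).

2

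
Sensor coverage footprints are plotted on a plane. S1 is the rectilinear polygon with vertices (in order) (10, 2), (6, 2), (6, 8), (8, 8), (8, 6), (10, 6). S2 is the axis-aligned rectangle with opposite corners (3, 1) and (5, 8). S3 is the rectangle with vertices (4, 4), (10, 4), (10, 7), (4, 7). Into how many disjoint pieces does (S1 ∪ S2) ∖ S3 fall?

3

(S1 ∪ S2) ∖ S3 splits into 3 disjoint pieces (area 8, area 2, area 11).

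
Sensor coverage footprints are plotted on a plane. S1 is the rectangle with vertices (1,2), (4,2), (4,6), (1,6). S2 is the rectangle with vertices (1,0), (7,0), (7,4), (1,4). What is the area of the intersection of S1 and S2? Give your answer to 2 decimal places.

|S1∩S2|: x∈[1,4], y∈[2,4] → 3·2 = 6.

6.00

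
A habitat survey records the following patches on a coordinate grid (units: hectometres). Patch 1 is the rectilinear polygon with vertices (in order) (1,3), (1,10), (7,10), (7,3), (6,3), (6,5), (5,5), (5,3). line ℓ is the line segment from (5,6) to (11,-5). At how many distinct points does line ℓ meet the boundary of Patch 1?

The segment meets the boundary at (6.636,3), (6,4.167), (5.545,5).

3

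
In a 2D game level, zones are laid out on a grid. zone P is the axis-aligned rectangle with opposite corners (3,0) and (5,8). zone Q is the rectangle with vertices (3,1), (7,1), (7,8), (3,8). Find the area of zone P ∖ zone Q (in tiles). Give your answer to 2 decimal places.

2.00

|zone P∩zone Q|: x∈[3,5], y∈[1,8] → 2·7 = 14.
|zone P| = 16.
|zone P ∖ zone Q| = |zone P| − |zone P∩zone Q| = 16 − 14 = 2.00.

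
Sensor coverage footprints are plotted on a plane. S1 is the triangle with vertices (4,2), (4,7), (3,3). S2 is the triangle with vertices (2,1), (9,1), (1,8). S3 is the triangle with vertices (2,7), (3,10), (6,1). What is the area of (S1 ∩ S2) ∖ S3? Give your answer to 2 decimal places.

|S1 ∩ S2| = 2.2292.
|(S1 ∩ S2) ∩ S3| = 0.5473.
|(S1 ∩ S2) ∖ S3| = 2.2292 − 0.5473 = 1.68.

1.68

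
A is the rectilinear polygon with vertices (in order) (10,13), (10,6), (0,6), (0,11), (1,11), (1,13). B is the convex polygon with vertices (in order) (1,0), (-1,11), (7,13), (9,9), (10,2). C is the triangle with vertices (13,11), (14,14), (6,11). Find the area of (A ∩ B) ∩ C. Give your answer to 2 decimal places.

0.63

The region (A ∩ B) ∩ C is the polygon with vertices (8,11), (6,11), (7.684,11.632).
By the shoelace formula its area is 0.63.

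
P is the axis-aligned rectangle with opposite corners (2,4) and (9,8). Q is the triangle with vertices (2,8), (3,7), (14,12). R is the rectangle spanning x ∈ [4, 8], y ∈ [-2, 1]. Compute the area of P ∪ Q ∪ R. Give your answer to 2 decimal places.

By inclusion–exclusion:
Individual areas: |P| = 28, |Q| = 8, |R| = 12.
|P∩Q| = 1.6.
|P∩R| = 0 (no overlap).
|Q∩R| = 0.
|P∩Q∩R| = 0.
|P ∪ Q ∪ R| = 48 − 1.6 + 0 = 46.40.

46.40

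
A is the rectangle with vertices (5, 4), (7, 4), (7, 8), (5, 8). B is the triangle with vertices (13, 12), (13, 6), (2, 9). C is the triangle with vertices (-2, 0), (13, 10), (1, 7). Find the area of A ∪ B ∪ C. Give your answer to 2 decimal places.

By inclusion–exclusion:
Individual areas: |A| = 8, |B| = 33, |C| = 37.5.
|A∩B| = 0.2424.
|A∩C| = 5.3333.
|B∩C| = 6.7882.
|A∩B∩C| = 0.2424.
|A ∪ B ∪ C| = 78.5 − 12.364 + 0.2424 = 66.38.

66.38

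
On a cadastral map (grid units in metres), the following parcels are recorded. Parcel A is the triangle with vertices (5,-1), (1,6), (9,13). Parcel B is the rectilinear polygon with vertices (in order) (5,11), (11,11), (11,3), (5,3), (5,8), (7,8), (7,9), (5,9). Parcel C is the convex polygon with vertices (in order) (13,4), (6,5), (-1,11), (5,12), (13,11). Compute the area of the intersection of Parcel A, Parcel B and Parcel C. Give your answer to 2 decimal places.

11.75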